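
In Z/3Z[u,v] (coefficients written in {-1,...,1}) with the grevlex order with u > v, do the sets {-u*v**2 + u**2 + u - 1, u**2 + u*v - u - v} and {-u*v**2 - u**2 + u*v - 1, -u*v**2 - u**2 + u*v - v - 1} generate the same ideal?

No, the ideals differ.

Equality of ideals is decidable: compute both reduced Gröbner bases (unique for the ordering) and check whether they agree.
Buchberger on the first generating set:
f_1 = -u*v**2 + u**2 + u - 1, LT = u*v**2.
f_2 = u**2 + u*v - u - v, LT = u**2.

S(f_1,f_2): lcm = u**2*v**2. S = -u*v**3 - u**3 + u*v**2 + v**3 - u**2 + u.
  leading term u*v**3: subtract (v)·f_1 from -u*v**3 - u**3 + u*v**2 + v**3 - u**2 + u → -u**3 - u**2*v + u*v**2 + v**3 - u**2 - u*v + u + v
  leading term u**3: subtract (-u)·f_2 from -u**3 - u**2*v + u*v**2 + v**3 - u**2 - u*v + u + v → u*v**2 + v**3 + u**2 + u*v + u + v
  leading term u*v**2: subtract (-1)·f_1 from u*v**2 + v**3 + u**2 + u*v + u + v → v**3 - u**2 + u*v - u + v - 1
  leading term v**3: no divisor's leading term divides it; move v**3 to the remainder.
  leading term u**2: subtract (-1)·f_2 from -u**2 + u*v - u + v - 1 → -u*v + u - 1
  leading term u*v: no divisor's leading term divides it; move -u*v to the remainder.
  leading term u: no divisor's leading term divides it; move u to the remainder.
  leading term 1: no divisor's leading term divides it; move -1 to the remainder.
  remainder v**3 - u*v + u - 1 ≠ 0; add g_3 = v**3 - u*v + u - 1 to the basis.

The other S-polynomials (S(f_1,g_3), S(f_2,g_3)) all reduce to 0 modulo the current basis, so we have a Gröbner basis.
Inter-reduce: drop elements whose leading term is divisible by another's, tail-reduce, and make monic.
Reduced Gröbner basis: {u*v**2 + u*v + u - v + 1, v**3 - u*v + u - 1, u**2 + u*v - u - v}.

Buchberger on the second generating set:
h_1 = -u*v**2 - u**2 + u*v - 1, LT = u*v**2.
h_2 = -u*v**2 - u**2 + u*v - v - 1, LT = u*v**2.

S(h_1,h_2): lcm = u*v**2. S = -v.
  leading term v: no divisor's leading term divides it; move -v to the remainder.
  remainder -v ≠ 0; add k_3 = -v to the basis.

S(h_1,k_3): lcm = u*v**2. S = u**2 - u*v + 1.
  leading term u**2: no divisor's leading term divides it; move u**2 to the remainder.
  leading term u*v: subtract (u)·k_3 from -u*v + 1 → 1
  leading term 1: no divisor's leading term divides it; move 1 to the remainder.
  remainder u**2 + 1 ≠ 0; add k_4 = u**2 + 1 to the basis.

The other S-polynomials (S(h_2,k_3), S(h_1,k_4), S(h_2,k_4), S(k_3,k_4)) all reduce to 0 modulo the current basis, so we have a Gröbner basis.
Inter-reduce: drop elements whose leading term is divisible by another's, tail-reduce, and make monic.
Reduced Gröbner basis: {u**2 + 1, v}.

These differ, so the ideals are not equal.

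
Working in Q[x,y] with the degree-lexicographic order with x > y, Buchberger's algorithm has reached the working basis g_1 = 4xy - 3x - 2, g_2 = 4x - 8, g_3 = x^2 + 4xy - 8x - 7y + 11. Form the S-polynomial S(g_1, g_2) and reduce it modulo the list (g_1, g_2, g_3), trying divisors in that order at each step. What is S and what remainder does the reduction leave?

lcm(LM(g_1), LM(g_2)) = xy.
S = (lcm/LT(g_1))·g_1 − (lcm/LT(g_2))·g_2 = -3/4x + 2y - 1/2.
Reduce S modulo (g_1, g_2, g_3) in that order:
  leading term x: subtract (-3/16)·g_2 from -3/4x + 2y - 1/2 → 2y - 2
  leading term y: no divisor's leading term divides it; move 2y to the remainder.
  leading term 1: no divisor's leading term divides it; move -2 to the remainder.
The remainder 2y - 2 is nonzero, so it would be added as the next basis element.

S(g_1, g_2) = -3/4x + 2y - 1/2; remainder on division = 2y - 2.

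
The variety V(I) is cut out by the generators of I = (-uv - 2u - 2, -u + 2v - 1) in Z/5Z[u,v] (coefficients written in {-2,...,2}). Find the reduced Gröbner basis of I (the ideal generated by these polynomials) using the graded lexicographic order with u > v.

f_1 = -uv - 2u - 2, LT = uv.
f_2 = -u + 2v - 1, LT = u.

S(f_1,f_2): lcm = uv. S = 2v^2 + 2u - v + 2.
  leading term v^2: no divisor's leading term divides it; move 2v^2 to the remainder.
  leading term u: subtract (-2)·f_2 from 2u - v + 2 → -2v
  leading term v: no divisor's leading term divides it; move -2v to the remainder.
  remainder 2v^2 - 2v ≠ 0; add g_3 = 2v^2 - 2v to the basis.

S(f_1,g_3): lcm = uv^2. S = -2uv + 2v.
  leading term uv: subtract (2)·f_1 from -2uv + 2v → -u + 2v - 1
  leading term u: subtract (1)·f_2 from -u + 2v - 1 → 0
  remainder 0.

S(f_2,g_3): leading monomials are coprime, so the S-polynomial reduces to 0 (Buchberger's first criterion).
Every S-polynomial of the final basis reduces to 0, so we have a Gröbner basis.
Inter-reduce: drop elements whose leading term is divisible by another's, tail-reduce, and make monic.

G = {v^2 - v, u - 2v + 1}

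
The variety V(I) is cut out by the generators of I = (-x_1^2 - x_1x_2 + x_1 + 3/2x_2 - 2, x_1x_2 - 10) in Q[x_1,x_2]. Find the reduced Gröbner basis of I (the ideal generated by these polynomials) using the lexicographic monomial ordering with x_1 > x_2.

Buchberger's algorithm terminates because the ascending chain of leading-term ideals stabilizes.

f_1 = -x_1^2 - x_1x_2 + x_1 + 3/2x_2 - 2, LT = x_1^2.
f_2 = x_1x_2 - 10, LT = x_1x_2.

S(f_1,f_2): lcm = x_1^2x_2. S = x_1x_2^2 - x_1x_2 + 10x_1 - 3/2x_2^2 + 2x_2.
  leading term x_1x_2^2: subtract (x_2)·f_2 from x_1x_2^2 - x_1x_2 + 10x_1 - 3/2x_2^2 + 2x_2 → -x_1x_2 + 10x_1 - 3/2x_2^2 + 12x_2
  leading term x_1x_2: subtract (-1)·f_2 from -x_1x_2 + 10x_1 - 3/2x_2^2 + 12x_2 → 10x_1 - 3/2x_2^2 + 12x_2 - 10
  leading term x_1: no divisor's leading term divides it; move 10x_1 to the remainder.
  leading term x_2^2: no divisor's leading term divides it; move -3/2x_2^2 to the remainder.
  leading term x_2: no divisor's leading term divides it; move 12x_2 to the remainder.
  leading term 1: no divisor's leading term divides it; move -10 to the remainder.
  remainder 10x_1 - 3/2x_2^2 + 12x_2 - 10 ≠ 0; add g_3 = 10x_1 - 3/2x_2^2 + 12x_2 - 10 to the basis.

S(f_2,g_3): lcm = x_1x_2. S = 3/20x_2^3 - 6/5x_2^2 + x_2 - 10.
  leading term x_2^3: no divisor's leading term divides it; move 3/20x_2^3 to the remainder.
  leading term x_2^2: no divisor's leading term divides it; move -6/5x_2^2 to the remainder.
  leading term x_2: no divisor's leading term divides it; move x_2 to the remainder.
  leading term 1: no divisor's leading term divides it; move -10 to the remainder.
  remainder 3/20x_2^3 - 6/5x_2^2 + x_2 - 10 ≠ 0; add g_4 = 3/20x_2^3 - 6/5x_2^2 + x_2 - 10 to the basis.

The other S-polynomials (S(f_1,g_3), S(f_1,g_4), S(f_2,g_4), S(g_3,g_4)) all reduce to 0 modulo the current basis, so we have a Gröbner basis.
Inter-reduce: drop elements whose leading term is divisible by another's, tail-reduce, and make monic.

G = {x_1 - 3/20x_2^2 + 6/5x_2 - 1, x_2^3 - 8x_2^2 + 20/3x_2 - 200/3}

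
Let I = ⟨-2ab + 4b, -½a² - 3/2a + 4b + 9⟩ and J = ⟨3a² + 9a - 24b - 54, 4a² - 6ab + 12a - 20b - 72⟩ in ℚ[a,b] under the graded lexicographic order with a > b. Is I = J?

Since reduced Gröbner bases are canonical representatives of ideals under a given ordering, it suffices to compute and compare them.
Buchberger on the first generating set:
f_1 = -2ab + 4b, LT = ab.
f_2 = -½a² - 3/2a + 4b + 9, LT = a².

S(f_1,f_2): lcm = a²b. S = -5ab + 8b² + 18b.
  leading term ab: subtract (5/2)·f_1 from -5ab + 8b² + 18b → 8b² + 8b
  leading term b²: no divisor's leading term divides it; move 8b² to the remainder.
  leading term b: no divisor's leading term divides it; move 8b to the remainder.
  remainder 8b² + 8b ≠ 0; add g_3 = 8b² + 8b to the basis.

The other S-polynomials (S(f_1,g_3), S(f_2,g_3)) all reduce to 0 modulo the current basis, so we have a Gröbner basis.
Inter-reduce: drop elements whose leading term is divisible by another's, tail-reduce, and make monic.
Reduced Gröbner basis: {a² + 3a - 8b - 18, ab - 2b, b² + b}.

Buchberger on the second generating set:
h_1 = 3a² + 9a - 24b - 54, LT = a².
h_2 = 4a² - 6ab + 12a - 20b - 72, LT = a².

S(h_1,h_2): lcm = a². S = 3/2ab - 3b.
  leading term ab: no divisor's leading term divides it; move 3/2ab to the remainder.
  leading term b: no divisor's leading term divides it; move -3b to the remainder.
  remainder 3/2ab - 3b ≠ 0; add k_3 = 3/2ab - 3b to the basis.

S(h_1,k_3): lcm = a²b. S = 5ab - 8b² - 18b.
  leading term ab: subtract (10/3)·k_3 from 5ab - 8b² - 18b → -8b² - 8b
  leading term b²: no divisor's leading term divides it; move -8b² to the remainder.
  leading term b: no divisor's leading term divides it; move -8b to the remainder.
  remainder -8b² - 8b ≠ 0; add k_4 = -8b² - 8b to the basis.

The other S-polynomials (S(h_2,k_3), S(h_1,k_4), S(h_2,k_4), S(k_3,k_4)) all reduce to 0 modulo the current basis, so we have a Gröbner basis.
Inter-reduce: drop elements whose leading term is divisible by another's, tail-reduce, and make monic.
Reduced Gröbner basis: {a² + 3a - 8b - 18, ab - 2b, b² + b}.

Same reduced basis, so the two generating sets span the same ideal.
The same test decides containment: I ⊆ J iff every generator of I reduces to 0 modulo a Gröbner basis of J.

Yes, the ideals are equal.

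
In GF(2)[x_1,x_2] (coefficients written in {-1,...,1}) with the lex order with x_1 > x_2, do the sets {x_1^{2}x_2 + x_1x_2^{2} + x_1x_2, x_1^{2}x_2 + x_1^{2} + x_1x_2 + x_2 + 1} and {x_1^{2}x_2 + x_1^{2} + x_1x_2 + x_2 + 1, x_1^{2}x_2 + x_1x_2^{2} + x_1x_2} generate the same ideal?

Equality of ideals is decidable: compute both reduced Gröbner bases (unique for the ordering) and check whether they agree.
Buchberger on the first generating set:
f_1 = x_1^{2}x_2 + x_1x_2^{2} + x_1x_2, LT = x_1^{2}x_2.
f_2 = x_1^{2}x_2 + x_1^{2} + x_1x_2 + x_2 + 1, LT = x_1^{2}x_2.

S(f_1,f_2): lcm = x_1^{2}x_2. S = x_1^{2} + x_1x_2^{2} + x_2 + 1.
  reduce S modulo (f_1, f_2):
  remainder x_1^{2} + x_1x_2^{2} + x_2 + 1 ≠ 0; add g_3 = x_1^{2} + x_1x_2^{2} + x_2 + 1 to the basis.

S(f_1,g_3): lcm = x_1^{2}x_2. S = x_1x_2^{3} + x_1x_2^{2} + x_1x_2 + x_2^{2} + x_2.
  reduce S modulo (f_1, f_2, g_3):
  remainder x_1x_2^{3} + x_1x_2^{2} + x_1x_2 + x_2^{2} + x_2 ≠ 0; add g_4 = x_1x_2^{3} + x_1x_2^{2} + x_1x_2 + x_2^{2} + x_2 to the basis.

S(f_1,g_4): lcm = x_1^{2}x_2^{3}. S = x_1^{2}x_2^{2} + x_1^{2}x_2 + x_1x_2^{4} + x_1x_2^{3} + x_1x_2^{2} + x_1x_2.
  reduce S modulo (f_1, f_2, g_3, g_4):
  remainder x_1x_2^{2} + x_1x_2 + x_2^{3} + x_2 ≠ 0; add g_5 = x_1x_2^{2} + x_1x_2 + x_2^{3} + x_2 to the basis.

S(g_4,g_5): lcm = x_1x_2^{3}. S = x_1x_2 + x_2^{4} + x_2.
  reduce S modulo (f_1, f_2, g_3, g_4, g_5):
  remainder x_1x_2 + x_2^{4} + x_2 ≠ 0; add g_6 = x_1x_2 + x_2^{4} + x_2 to the basis.

S(g_4,g_6): lcm = x_1x_2^{3}. S = x_1x_2^{2} + x_1x_2 + x_2^{6} + x_2^{3} + x_2^{2} + x_2.
  reduce S modulo (f_1, f_2, g_3, g_4, g_5, g_6):
  remainder x_2^{6} + x_2^{2} ≠ 0; add g_7 = x_2^{6} + x_2^{2} to the basis.

S(g_5,g_6): lcm = x_1x_2^{2}. S = x_1x_2 + x_2^{5} + x_2^{3} + x_2^{2} + x_2.
  reduce S modulo (f_1, f_2, g_3, g_4, g_5, g_6, g_7):
  remainder x_2^{5} + x_2^{4} + x_2^{3} + x_2^{2} ≠ 0; add g_8 = x_2^{5} + x_2^{4} + x_2^{3} + x_2^{2} to the basis.

The other S-polynomials (S(f_2,g_3), S(f_2,g_4), S(g_3,g_4), S(f_1,g_5), S(f_2,g_5), S(g_3,g_5), S(f_1,g_6), S(f_2,g_6), S(g_3,g_6), S(f_1,g_7), S(f_2,g_7), S(g_3,g_7), S(g_4,g_7), S(g_5,g_7), S(g_6,g_7), S(f_1,g_8), S(f_2,g_8), S(g_3,g_8), S(g_4,g_8), S(g_5,g_8), S(g_6,g_8), S(g_7,g_8)) all reduce to 0 modulo the current basis, so we have a Gröbner basis.
Inter-reduce: drop elements whose leading term is divisible by another's, tail-reduce, and make monic.
Reduced Gröbner basis: {x_1^{2} + x_2^{4} + x_2^{3} + x_2 + 1, x_1x_2 + x_2^{4} + x_2, x_2^{5} + x_2^{4} + x_2^{3} + x_2^{2}}.

Buchberger on the second generating set:
h_1 = x_1^{2}x_2 + x_1^{2} + x_1x_2 + x_2 + 1, LT = x_1^{2}x_2.
h_2 = x_1^{2}x_2 + x_1x_2^{2} + x_1x_2, LT = x_1^{2}x_2.

S(h_1,h_2): lcm = x_1^{2}x_2. S = x_1^{2} + x_1x_2^{2} + x_2 + 1.
  reduce S modulo (h_1, h_2):
  remainder x_1^{2} + x_1x_2^{2} + x_2 + 1 ≠ 0; add k_3 = x_1^{2} + x_1x_2^{2} + x_2 + 1 to the basis.

S(h_1,k_3): lcm = x_1^{2}x_2. S = x_1^{2} + x_1x_2^{3} + x_1x_2 + x_2^{2} + 1.
  reduce S modulo (h_1, h_2, k_3):
  remainder x_1x_2^{3} + x_1x_2^{2} + x_1x_2 + x_2^{2} + x_2 ≠ 0; add k_4 = x_1x_2^{3} + x_1x_2^{2} + x_1x_2 + x_2^{2} + x_2 to the basis.

S(h_1,k_4): lcm = x_1^{2}x_2^{3}. S = x_1^{2}x_2 + x_1x_2^{3} + x_1x_2^{2} + x_1x_2 + x_2^{3} + x_2^{2}.
  reduce S modulo (h_1, h_2, k_3, k_4):
  remainder x_1x_2^{2} + x_1x_2 + x_2^{3} + x_2 ≠ 0; add k_5 = x_1x_2^{2} + x_1x_2 + x_2^{3} + x_2 to the basis.

S(k_4,k_5): lcm = x_1x_2^{3}. S = x_1x_2 + x_2^{4} + x_2.
  reduce S modulo (h_1, h_2, k_3, k_4, k_5):
  remainder x_1x_2 + x_2^{4} + x_2 ≠ 0; add k_6 = x_1x_2 + x_2^{4} + x_2 to the basis.

S(k_4,k_6): lcm = x_1x_2^{3}. S = x_1x_2^{2} + x_1x_2 + x_2^{6} + x_2^{3} + x_2^{2} + x_2.
  reduce S modulo (h_1, h_2, k_3, k_4, k_5, k_6):
  remainder x_2^{6} + x_2^{2} ≠ 0; add k_7 = x_2^{6} + x_2^{2} to the basis.

S(k_5,k_6): lcm = x_1x_2^{2}. S = x_1x_2 + x_2^{5} + x_2^{3} + x_2^{2} + x_2.
  reduce S modulo (h_1, h_2, k_3, k_4, k_5, k_6, k_7):
  remainder x_2^{5} + x_2^{4} + x_2^{3} + x_2^{2} ≠ 0; add k_8 = x_2^{5} + x_2^{4} + x_2^{3} + x_2^{2} to the basis.

The other S-polynomials (S(h_2,k_3), S(h_2,k_4), S(k_3,k_4), S(h_1,k_5), S(h_2,k_5), S(k_3,k_5), S(h_1,k_6), S(h_2,k_6), S(k_3,k_6), S(h_1,k_7), S(h_2,k_7), S(k_3,k_7), S(k_4,k_7), S(k_5,k_7), S(k_6,k_7), S(h_1,k_8), S(h_2,k_8), S(k_3,k_8), S(k_4,k_8), S(k_5,k_8), S(k_6,k_8), S(k_7,k_8)) all reduce to 0 modulo the current basis, so we have a Gröbner basis.
Inter-reduce: drop elements whose leading term is divisible by another's, tail-reduce, and make monic.
Reduced Gröbner basis: {x_1^{2} + x_2^{4} + x_2^{3} + x_2 + 1, x_1x_2 + x_2^{4} + x_2, x_2^{5} + x_2^{4} + x_2^{3} + x_2^{2}}.

These coincide, so the ideals are equal.

Yes, the ideals are equal.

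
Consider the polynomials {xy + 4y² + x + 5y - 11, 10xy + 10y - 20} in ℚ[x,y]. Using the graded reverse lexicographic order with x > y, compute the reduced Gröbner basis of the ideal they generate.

G = {x² - 8x + 8y - 1, xy + y - 2, y² + ¼x + y - 9/4}

f_1 = xy + 4y² + x + 5y - 11, LT = xy.
f_2 = 10xy + 10y - 20, LT = xy.

S(f_1,f_2): lcm = xy. S = 4y² + x + 4y - 9.
  reduce S modulo (f_1, f_2):
  remainder 4y² + x + 4y - 9 ≠ 0; add g_3 = 4y² + x + 4y - 9 to the basis.

S(f_1,g_3): lcm = xy². S = 4y³ - ¼x² + 5y² + 9/4x - 11y.
  reduce S modulo (f_1, f_2, g_3):
  remainder -¼x² + 2x - 2y + ¼ ≠ 0; add g_4 = -¼x² + 2x - 2y + ¼ to the basis.

The other S-polynomials (S(f_2,g_3), S(f_1,g_4), S(f_2,g_4), S(g_3,g_4)) all reduce to 0 modulo the current basis, so we have a Gröbner basis.
Inter-reduce: drop elements whose leading term is divisible by another's, tail-reduce, and make monic.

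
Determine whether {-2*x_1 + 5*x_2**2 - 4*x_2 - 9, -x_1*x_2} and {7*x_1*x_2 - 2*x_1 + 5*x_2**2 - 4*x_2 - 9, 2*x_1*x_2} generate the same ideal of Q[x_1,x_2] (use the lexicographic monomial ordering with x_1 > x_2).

Yes, the ideals are equal.

For a fixed monomial order, each ideal has a unique reduced Gröbner basis; comparing bases decides equality.
Buchberger on the first generating set:
f_1 = -2*x_1 + 5*x_2**2 - 4*x_2 - 9, LT = x_1.
f_2 = -x_1*x_2, LT = x_1*x_2.

S(f_1,f_2): lcm = x_1*x_2. S = -5/2*x_2**3 + 2*x_2**2 + 9/2*x_2.
  leading term x_2**3: no divisor's leading term divides it; move -5/2*x_2**3 to the remainder.
  leading term x_2**2: no divisor's leading term divides it; move 2*x_2**2 to the remainder.
  leading term x_2: no divisor's leading term divides it; move 9/2*x_2 to the remainder.
  remainder -5/2*x_2**3 + 2*x_2**2 + 9/2*x_2 ≠ 0; add g_3 = -5/2*x_2**3 + 2*x_2**2 + 9/2*x_2 to the basis.

The other S-polynomials (S(f_1,g_3), S(f_2,g_3)) all reduce to 0 modulo the current basis, so we have a Gröbner basis.
Inter-reduce: drop elements whose leading term is divisible by another's, tail-reduce, and make monic.
Reduced Gröbner basis: {x_1 - 5/2*x_2**2 + 2*x_2 + 9/2, x_2**3 - 4/5*x_2**2 - 9/5*x_2}.

Buchberger on the second generating set:
h_1 = 7*x_1*x_2 - 2*x_1 + 5*x_2**2 - 4*x_2 - 9, LT = x_1*x_2.
h_2 = 2*x_1*x_2, LT = x_1*x_2.

S(h_1,h_2): lcm = x_1*x_2. S = -2/7*x_1 + 5/7*x_2**2 - 4/7*x_2 - 9/7.
  leading term x_1: no divisor's leading term divides it; move -2/7*x_1 to the remainder.
  leading term x_2**2: no divisor's leading term divides it; move 5/7*x_2**2 to the remainder.
  leading term x_2: no divisor's leading term divides it; move -4/7*x_2 to the remainder.
  leading term 1: no divisor's leading term divides it; move -9/7 to the remainder.
  remainder -2/7*x_1 + 5/7*x_2**2 - 4/7*x_2 - 9/7 ≠ 0; add k_3 = -2/7*x_1 + 5/7*x_2**2 - 4/7*x_2 - 9/7 to the basis.

S(h_1,k_3): lcm = x_1*x_2. S = -2/7*x_1 + 5/2*x_2**3 - 9/7*x_2**2 - 71/14*x_2 - 9/7.
  leading term x_1: subtract (1)·k_3 from -2/7*x_1 + 5/2*x_2**3 - 9/7*x_2**2 - 71/14*x_2 - 9/7 → 5/2*x_2**3 - 2*x_2**2 - 9/2*x_2
  leading term x_2**3: no divisor's leading term divides it; move 5/2*x_2**3 to the remainder.
  leading term x_2**2: no divisor's leading term divides it; move -2*x_2**2 to the remainder.
  leading term x_2: no divisor's leading term divides it; move -9/2*x_2 to the remainder.
  remainder 5/2*x_2**3 - 2*x_2**2 - 9/2*x_2 ≠ 0; add k_4 = 5/2*x_2**3 - 2*x_2**2 - 9/2*x_2 to the basis.

The other S-polynomials (S(h_2,k_3), S(h_1,k_4), S(h_2,k_4), S(k_3,k_4)) all reduce to 0 modulo the current basis, so we have a Gröbner basis.
Inter-reduce: drop elements whose leading term is divisible by another's, tail-reduce, and make monic.
Reduced Gröbner basis: {x_1 - 5/2*x_2**2 + 2*x_2 + 9/2, x_2**3 - 4/5*x_2**2 - 9/5*x_2}.

Same reduced basis, so the two generating sets span the same ideal.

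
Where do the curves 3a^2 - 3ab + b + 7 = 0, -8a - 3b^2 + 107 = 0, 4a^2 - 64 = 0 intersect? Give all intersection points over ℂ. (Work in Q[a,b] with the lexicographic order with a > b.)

{(4, 5)}

Compute a lex Gröbner basis by Buchberger's algorithm.
f_1 = 3a^2 - 3ab + b + 7, LT = a^2.
f_2 = -8a - 3b^2 + 107, LT = a.
f_3 = 4a^2 - 64, LT = a^2.

S(f_1,f_2): lcm = a^2. S = -3/8ab^2 - ab + 107/8a + 1/3b + 7/3.
  leading term ab^2: subtract (3/64b^2)·f_2 from -3/8ab^2 - ab + 107/8a + 1/3b + 7/3 → -ab + 107/8a + 9/64b^4 - 321/64b^2 + 1/3b + 7/3
  leading term ab: subtract (1/8b)·f_2 from -ab + 107/8a + 9/64b^4 - 321/64b^2 + 1/3b + 7/3 → 107/8a + 9/64b^4 + 3/8b^3 - 321/64b^2 - 313/24b + 7/3
  leading term a: subtract (-107/64)·f_2 from 107/8a + 9/64b^4 + 3/8b^3 - 321/64b^2 - 313/24b + 7/3 → 9/64b^4 + 3/8b^3 - 321/32b^2 - 313/24b + 34795/192
  leading term b^4: no divisor's leading term divides it; move 9/64b^4 to the remainder.
  leading term b^3: no divisor's leading term divides it; move 3/8b^3 to the remainder.
  leading term b^2: no divisor's leading term divides it; move -321/32b^2 to the remainder.
  leading term b: no divisor's leading term divides it; move -313/24b to the remainder.
  leading term 1: no divisor's leading term divides it; move 34795/192 to the remainder.
  remainder 9/64b^4 + 3/8b^3 - 321/32b^2 - 313/24b + 34795/192 ≠ 0; add h_4 = 9/64b^4 + 3/8b^3 - 321/32b^2 - 313/24b + 34795/192 to the basis.

S(f_1,f_3): lcm = a^2. S = -ab + 1/3b + 55/3.
  leading term ab: subtract (1/8b)·f_2 from -ab + 1/3b + 55/3 → 3/8b^3 - 313/24b + 55/3
  leading term b^3: no divisor's leading term divides it; move 3/8b^3 to the remainder.
  leading term b: no divisor's leading term divides it; move -313/24b to the remainder.
  leading term 1: no divisor's leading term divides it; move 55/3 to the remainder.
  remainder 3/8b^3 - 313/24b + 55/3 ≠ 0; add h_5 = 3/8b^3 - 313/24b + 55/3 to the basis.

S(h_4,h_5): lcm = b^4. S = 8/3b^3 - 329/9b^2 - 3824/27b + 34795/27.
  leading term b^3: subtract (64/9)·h_5 from 8/3b^3 - 329/9b^2 - 3824/27b + 34795/27 → -329/9b^2 - 440/9b + 3475/3
  leading term b^2: no divisor's leading term divides it; move -329/9b^2 to the remainder.
  leading term b: no divisor's leading term divides it; move -440/9b to the remainder.
  leading term 1: no divisor's leading term divides it; move 3475/3 to the remainder.
  remainder -329/9b^2 - 440/9b + 3475/3 ≠ 0; add h_6 = -329/9b^2 - 440/9b + 3475/3 to the basis.

S(h_4,h_6): lcm = b^4. S = 1312/987b^3 - 39131/987b^2 - 2504/27b + 34795/27.
  leading term b^3: subtract (10496/2961)·h_5 from 1312/987b^3 - 39131/987b^2 - 2504/27b + 34795/27 → -39131/987b^2 - 137720/2961b + 3623425/2961
  leading term b^2: subtract (117393/108241)·h_6 from -39131/987b^2 - 137720/2961b + 3623425/2961 → 6343040/974169b - 31715200/974169
  leading term b: no divisor's leading term divides it; move 6343040/974169b to the remainder.
  leading term 1: no divisor's leading term divides it; move -31715200/974169 to the remainder.
  remainder 6343040/974169b - 31715200/974169 ≠ 0; add h_7 = 6343040/974169b - 31715200/974169 to the basis.

The other S-polynomials (S(f_2,f_3), S(f_1,h_4), S(f_2,h_4), S(f_3,h_4), S(f_1,h_5), S(f_2,h_5), S(f_3,h_5), S(f_1,h_6), S(f_2,h_6), S(f_3,h_6), S(h_5,h_6), S(f_1,h_7), S(f_2,h_7), S(f_3,h_7), S(h_4,h_7), S(h_5,h_7), S(h_6,h_7)) all reduce to 0 modulo the current basis, so we have a Gröbner basis.
Inter-reduce: drop elements whose leading term is divisible by another's, tail-reduce, and make monic.
Reduced Gröbner basis: {a - 4, b - 5}.

Since the basis is lex-ordered, b - 5 is univariate in b. Its roots are {5}. Back-substituting each root into the other basis elements fixes the other coordinates.
  b = 5: the earlier basis element becomes a - 4 = 0, giving a = 4 — point (4, 5).
Check: every point annihilates each of the original generators.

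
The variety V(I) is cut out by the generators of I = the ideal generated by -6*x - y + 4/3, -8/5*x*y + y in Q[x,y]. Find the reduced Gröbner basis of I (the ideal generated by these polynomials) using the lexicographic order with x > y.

f_1 = -6*x - y + 4/3, LT = x.
f_2 = -8/5*x*y + y, LT = x*y.

S(f_1,f_2): lcm = x*y. S = 1/6*y**2 + 29/72*y.
  leading term y**2: no divisor's leading term divides it; move 1/6*y**2 to the remainder.
  leading term y: no divisor's leading term divides it; move 29/72*y to the remainder.
  remainder 1/6*y**2 + 29/72*y ≠ 0; add g_3 = 1/6*y**2 + 29/72*y to the basis.

The other S-polynomials (S(f_1,g_3), S(f_2,g_3)) all reduce to 0 modulo the current basis, so we have a Gröbner basis.
Inter-reduce: drop elements whose leading term is divisible by another's, tail-reduce, and make monic.

G = {x + 1/6*y - 2/9, y**2 + 29/12*y}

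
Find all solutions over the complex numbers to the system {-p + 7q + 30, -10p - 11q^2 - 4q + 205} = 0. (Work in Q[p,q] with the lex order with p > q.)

{(-5, -5), (197/11, -19/11)}

Compute a lex Gröbner basis by Buchberger's algorithm.
f_1 = -p + 7q + 30, LT = p.
f_2 = -10p - 11q^2 - 4q + 205, LT = p.

S(f_1,f_2): lcm = p. S = -11/10q^2 - 37/5q - 19/2.
  leading term q^2: no divisor's leading term divides it; move -11/10q^2 to the remainder.
  leading term q: no divisor's leading term divides it; move -37/5q to the remainder.
  leading term 1: no divisor's leading term divides it; move -19/2 to the remainder.
  remainder -11/10q^2 - 37/5q - 19/2 ≠ 0; add h_3 = -11/10q^2 - 37/5q - 19/2 to the basis.

The other S-polynomials (S(f_1,h_3), S(f_2,h_3)) all reduce to 0 modulo the current basis, so we have a Gröbner basis.
Inter-reduce: drop elements whose leading term is divisible by another's, tail-reduce, and make monic.
Reduced Gröbner basis: {p - 7q - 30, q^2 + 74/11q + 95/11}.

The lex basis is triangular: the last element involves only q. Solving q^2 + 74/11q + 95/11 = 0 gives q ∈ {-5, -19/11}; substituting each value into the earlier elements determines the remaining variables.
  q = -5: the earlier basis element becomes p + 5 = 0, giving p = -5 — point (-5, -5).
  q = -19/11: the earlier basis element becomes p - 197/11 = 0, giving p = 197/11 — point (197/11, -19/11).
Substituting each solution back into the original system confirms all equations vanish.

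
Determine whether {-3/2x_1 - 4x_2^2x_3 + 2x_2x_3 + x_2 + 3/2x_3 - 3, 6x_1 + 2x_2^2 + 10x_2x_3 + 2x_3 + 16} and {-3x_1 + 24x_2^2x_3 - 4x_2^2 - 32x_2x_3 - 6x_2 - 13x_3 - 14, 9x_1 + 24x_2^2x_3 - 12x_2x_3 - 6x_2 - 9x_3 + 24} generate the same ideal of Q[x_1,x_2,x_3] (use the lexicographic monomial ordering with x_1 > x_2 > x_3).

No, the ideals differ.

Two ideals are equal iff their reduced Gröbner bases coincide (the reduced basis is unique for a fixed ordering).
Buchberger on the first generating set:
f_1 = -3/2x_1 - 4x_2^2x_3 + 2x_2x_3 + x_2 + 3/2x_3 - 3, LT = x_1.
f_2 = 6x_1 + 2x_2^2 + 10x_2x_3 + 2x_3 + 16, LT = x_1.

S(f_1,f_2): lcm = x_1. S = 8/3x_2^2x_3 - 1/3x_2^2 - 3x_2x_3 - 2/3x_2 - 4/3x_3 - 2/3.
  leading term x_2^2x_3: no divisor's leading term divides it; move 8/3x_2^2x_3 to the remainder.
  leading term x_2^2: no divisor's leading term divides it; move -1/3x_2^2 to the remainder.
  leading term x_2x_3: no divisor's leading term divides it; move -3x_2x_3 to the remainder.
  leading term x_2: no divisor's leading term divides it; move -2/3x_2 to the remainder.
  leading term x_3: no divisor's leading term divides it; move -4/3x_3 to the remainder.
  leading term 1: no divisor's leading term divides it; move -2/3 to the remainder.
  remainder 8/3x_2^2x_3 - 1/3x_2^2 - 3x_2x_3 - 2/3x_2 - 4/3x_3 - 2/3 ≠ 0; add g_3 = 8/3x_2^2x_3 - 1/3x_2^2 - 3x_2x_3 - 2/3x_2 - 4/3x_3 - 2/3 to the basis.

The other S-polynomials (S(f_1,g_3), S(f_2,g_3)) all reduce to 0 modulo the current basis, so we have a Gröbner basis.
Inter-reduce: drop elements whose leading term is divisible by another's, tail-reduce, and make monic.
Reduced Gröbner basis: {x_1 + 1/3x_2^2 + 5/3x_2x_3 + 1/3x_3 + 8/3, x_2^2x_3 - 1/8x_2^2 - 9/8x_2x_3 - 1/4x_2 - 1/2x_3 - 1/4}.

Buchberger on the second generating set:
h_1 = -3x_1 + 24x_2^2x_3 - 4x_2^2 - 32x_2x_3 - 6x_2 - 13x_3 - 14, LT = x_1.
h_2 = 9x_1 + 24x_2^2x_3 - 12x_2x_3 - 6x_2 - 9x_3 + 24, LT = x_1.

S(h_1,h_2): lcm = x_1. S = -32/3x_2^2x_3 + 4/3x_2^2 + 12x_2x_3 + 8/3x_2 + 16/3x_3 + 2.
  leading term x_2^2x_3: no divisor's leading term divides it; move -32/3x_2^2x_3 to the remainder.
  leading term x_2^2: no divisor's leading term divides it; move 4/3x_2^2 to the remainder.
  leading term x_2x_3: no divisor's leading term divides it; move 12x_2x_3 to the remainder.
  leading term x_2: no divisor's leading term divides it; move 8/3x_2 to the remainder.
  leading term x_3: no divisor's leading term divides it; move 16/3x_3 to the remainder.
  leading term 1: no divisor's leading term divides it; move 2 to the remainder.
  remainder -32/3x_2^2x_3 + 4/3x_2^2 + 12x_2x_3 + 8/3x_2 + 16/3x_3 + 2 ≠ 0; add k_3 = -32/3x_2^2x_3 + 4/3x_2^2 + 12x_2x_3 + 8/3x_2 + 16/3x_3 + 2 to the basis.

The other S-polynomials (S(h_1,k_3), S(h_2,k_3)) all reduce to 0 modulo the current basis, so we have a Gröbner basis.
Inter-reduce: drop elements whose leading term is divisible by another's, tail-reduce, and make monic.
Reduced Gröbner basis: {x_1 + 1/3x_2^2 + 5/3x_2x_3 + 1/3x_3 + 19/6, x_2^2x_3 - 1/8x_2^2 - 9/8x_2x_3 - 1/4x_2 - 1/2x_3 - 3/16}.

These differ, so the ideals are not equal.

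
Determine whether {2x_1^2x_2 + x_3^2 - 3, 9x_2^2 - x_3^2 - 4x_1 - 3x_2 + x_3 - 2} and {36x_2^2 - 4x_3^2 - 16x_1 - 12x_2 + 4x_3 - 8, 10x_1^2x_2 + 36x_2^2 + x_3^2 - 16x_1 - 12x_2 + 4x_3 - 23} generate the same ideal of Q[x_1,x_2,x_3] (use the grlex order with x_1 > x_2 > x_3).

Equality of ideals is decidable: compute both reduced Gröbner bases (unique for the ordering) and check whether they agree.
Buchberger on the first generating set:
f_1 = 2x_1^2x_2 + x_3^2 - 3, LT = x_1^2x_2.
f_2 = 9x_2^2 - x_3^2 - 4x_1 - 3x_2 + x_3 - 2, LT = x_2^2.

S(f_1,f_2): lcm = x_1^2x_2^2. S = 1/9x_1^2x_3^2 + 4/9x_1^3 + 1/3x_1^2x_2 - 1/9x_1^2x_3 + 1/2x_2x_3^2 + 2/9x_1^2 - 3/2x_2.
  leading term x_1^2x_3^2: no divisor's leading term divides it; move 1/9x_1^2x_3^2 to the remainder.
  leading term x_1^3: no divisor's leading term divides it; move 4/9x_1^3 to the remainder.
  leading term x_1^2x_2: subtract (1/6)·f_1 from 1/3x_1^2x_2 - 1/9x_1^2x_3 + 1/2x_2x_3^2 + 2/9x_1^2 - 3/2x_2 → -1/9x_1^2x_3 + 1/2x_2x_3^2 + 2/9x_1^2 - 1/6x_3^2 - 3/2x_2 + 1/2
  leading term x_1^2x_3: no divisor's leading term divides it; move -1/9x_1^2x_3 to the remainder.
  leading term x_2x_3^2: no divisor's leading term divides it; move 1/2x_2x_3^2 to the remainder.
  leading term x_1^2: no divisor's leading term divides it; move 2/9x_1^2 to the remainder.
  leading term x_3^2: no divisor's leading term divides it; move -1/6x_3^2 to the remainder.
  leading term x_2: no divisor's leading term divides it; move -3/2x_2 to the remainder.
  leading term 1: no divisor's leading term divides it; move 1/2 to the remainder.
  remainder 1/9x_1^2x_3^2 + 4/9x_1^3 - 1/9x_1^2x_3 + 1/2x_2x_3^2 + 2/9x_1^2 - 1/6x_3^2 - 3/2x_2 + 1/2 ≠ 0; add g_3 = 1/9x_1^2x_3^2 + 4/9x_1^3 - 1/9x_1^2x_3 + 1/2x_2x_3^2 + 2/9x_1^2 - 1/6x_3^2 - 3/2x_2 + 1/2 to the basis.

The other S-polynomials (S(f_1,g_3), S(f_2,g_3)) all reduce to 0 modulo the current basis, so we have a Gröbner basis.
Inter-reduce: drop elements whose leading term is divisible by another's, tail-reduce, and make monic.
Reduced Gröbner basis: {x_1^2x_3^2 + 4x_1^3 - x_1^2x_3 + 9/2x_2x_3^2 + 2x_1^2 - 3/2x_3^2 - 27/2x_2 + 9/2, x_1^2x_2 + 1/2x_3^2 - 3/2, x_2^2 - 1/9x_3^2 - 4/9x_1 - 1/3x_2 + 1/9x_3 - 2/9}.

Buchberger on the second generating set:
h_1 = 36x_2^2 - 4x_3^2 - 16x_1 - 12x_2 + 4x_3 - 8, LT = x_2^2.
h_2 = 10x_1^2x_2 + 36x_2^2 + x_3^2 - 16x_1 - 12x_2 + 4x_3 - 23, LT = x_1^2x_2.

S(h_1,h_2): lcm = x_1^2x_2^2. S = -1/9x_1^2x_3^2 - 4/9x_1^3 - 1/3x_1^2x_2 + 1/9x_1^2x_3 - 18/5x_2^3 - 1/10x_2x_3^2 - 2/9x_1^2 + 8/5x_1x_2 + 6/5x_2^2 - 2/5x_2x_3 + 23/10x_2.
  leading term x_1^2x_3^2: no divisor's leading term divides it; move -1/9x_1^2x_3^2 to the remainder.
  leading term x_1^3: no divisor's leading term divides it; move -4/9x_1^3 to the remainder.
  leading term x_1^2x_2: subtract (-1/30)·h_2 from -1/3x_1^2x_2 + 1/9x_1^2x_3 - 18/5x_2^3 - 1/10x_2x_3^2 - 2/9x_1^2 + 8/5x_1x_2 + 6/5x_2^2 - 2/5x_2x_3 + 23/10x_2 → 1/9x_1^2x_3 - 18/5x_2^3 - 1/10x_2x_3^2 - 2/9x_1^2 + 8/5x_1x_2 + 12/5x_2^2 - 2/5x_2x_3 + 1/30x_3^2 - 8/15x_1 + 19/10x_2 + 2/15x_3 - 23/30
  leading term x_1^2x_3: no divisor's leading term divides it; move 1/9x_1^2x_3 to the remainder.
  leading term x_2^3: subtract (-1/10x_2)·h_1 from -18/5x_2^3 - 1/10x_2x_3^2 - 2/9x_1^2 + 8/5x_1x_2 + 12/5x_2^2 - 2/5x_2x_3 + 1/30x_3^2 - 8/15x_1 + 19/10x_2 + 2/15x_3 - 23/30 → -1/2x_2x_3^2 - 2/9x_1^2 + 6/5x_2^2 + 1/30x_3^2 - 8/15x_1 + 11/10x_2 + 2/15x_3 - 23/30
  leading term x_2x_3^2: no divisor's leading term divides it; move -1/2x_2x_3^2 to the remainder.
  leading term x_1^2: no divisor's leading term divides it; move -2/9x_1^2 to the remainder.
  leading term x_2^2: subtract (1/30)·h_1 from 6/5x_2^2 + 1/30x_3^2 - 8/15x_1 + 11/10x_2 + 2/15x_3 - 23/30 → 1/6x_3^2 + 3/2x_2 - 1/2
  leading term x_3^2: no divisor's leading term divides it; move 1/6x_3^2 to the remainder.
  leading term x_2: no divisor's leading term divides it; move 3/2x_2 to the remainder.
  leading term 1: no divisor's leading term divides it; move -1/2 to the remainder.
  remainder -1/9x_1^2x_3^2 - 4/9x_1^3 + 1/9x_1^2x_3 - 1/2x_2x_3^2 - 2/9x_1^2 + 1/6x_3^2 + 3/2x_2 - 1/2 ≠ 0; add k_3 = -1/9x_1^2x_3^2 - 4/9x_1^3 + 1/9x_1^2x_3 - 1/2x_2x_3^2 - 2/9x_1^2 + 1/6x_3^2 + 3/2x_2 - 1/2 to the basis.

The other S-polynomials (S(h_1,k_3), S(h_2,k_3)) all reduce to 0 modulo the current basis, so we have a Gröbner basis.
Inter-reduce: drop elements whose leading term is divisible by another's, tail-reduce, and make monic.
Reduced Gröbner basis: {x_1^2x_3^2 + 4x_1^3 - x_1^2x_3 + 9/2x_2x_3^2 + 2x_1^2 - 3/2x_3^2 - 27/2x_2 + 9/2, x_1^2x_2 + 1/2x_3^2 - 3/2, x_2^2 - 1/9x_3^2 - 4/9x_1 - 1/3x_2 + 1/9x_3 - 2/9}.

These coincide, so the ideals are equal.

Yes, the ideals are equal.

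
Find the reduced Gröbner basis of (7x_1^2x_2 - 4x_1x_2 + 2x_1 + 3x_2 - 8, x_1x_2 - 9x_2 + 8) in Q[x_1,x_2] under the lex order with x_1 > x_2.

f_1 = 7x_1^2x_2 - 4x_1x_2 + 2x_1 + 3x_2 - 8, LT = x_1^2x_2.
f_2 = x_1x_2 - 9x_2 + 8, LT = x_1x_2.

S(f_1,f_2): lcm = x_1^2x_2. S = 59/7x_1x_2 - 54/7x_1 + 3/7x_2 - 8/7.
  leading term x_1x_2: subtract (59/7)·f_2 from 59/7x_1x_2 - 54/7x_1 + 3/7x_2 - 8/7 → -54/7x_1 + 534/7x_2 - 480/7
  leading term x_1: no divisor's leading term divides it; move -54/7x_1 to the remainder.
  leading term x_2: no divisor's leading term divides it; move 534/7x_2 to the remainder.
  leading term 1: no divisor's leading term divides it; move -480/7 to the remainder.
  remainder -54/7x_1 + 534/7x_2 - 480/7 ≠ 0; add g_3 = -54/7x_1 + 534/7x_2 - 480/7 to the basis.

S(f_1,g_3): lcm = x_1^2x_2. S = 89/9x_1x_2^2 - 596/63x_1x_2 + 2/7x_1 + 3/7x_2 - 8/7.
  leading term x_1x_2^2: subtract (89/9x_2)·f_2 from 89/9x_1x_2^2 - 596/63x_1x_2 + 2/7x_1 + 3/7x_2 - 8/7 → -596/63x_1x_2 + 2/7x_1 + 89x_2^2 - 4957/63x_2 - 8/7
  leading term x_1x_2: subtract (-596/63)·f_2 from -596/63x_1x_2 + 2/7x_1 + 89x_2^2 - 4957/63x_2 - 8/7 → 2/7x_1 + 89x_2^2 - 10321/63x_2 + 4696/63
  leading term x_1: subtract (-1/27)·g_3 from 2/7x_1 + 89x_2^2 - 10321/63x_2 + 4696/63 → 89x_2^2 - 161x_2 + 72
  leading term x_2^2: no divisor's leading term divides it; move 89x_2^2 to the remainder.
  leading term x_2: no divisor's leading term divides it; move -161x_2 to the remainder.
  leading term 1: no divisor's leading term divides it; move 72 to the remainder.
  remainder 89x_2^2 - 161x_2 + 72 ≠ 0; add g_4 = 89x_2^2 - 161x_2 + 72 to the basis.

The other S-polynomials (S(f_2,g_3), S(f_1,g_4), S(f_2,g_4), S(g_3,g_4)) all reduce to 0 modulo the current basis, so we have a Gröbner basis.
Inter-reduce: drop elements whose leading term is divisible by another's, tail-reduce, and make monic.

G = {x_1 - 89/9x_2 + 80/9, x_2^2 - 161/89x_2 + 72/89}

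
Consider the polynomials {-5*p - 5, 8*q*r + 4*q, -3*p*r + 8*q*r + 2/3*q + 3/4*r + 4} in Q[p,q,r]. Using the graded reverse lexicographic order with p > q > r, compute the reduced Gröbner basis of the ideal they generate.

f_1 = -5*p - 5, LT = p.
f_2 = 8*q*r + 4*q, LT = q*r.
f_3 = -3*p*r + 8*q*r + 2/3*q + 3/4*r + 4, LT = p*r.

S(f_1,f_3): lcm = p*r. S = 8/3*q*r + 2/9*q + 5/4*r + 4/3.
  leading term q*r: subtract (1/3)·f_2 from 8/3*q*r + 2/9*q + 5/4*r + 4/3 → -10/9*q + 5/4*r + 4/3
  leading term q: no divisor's leading term divides it; move -10/9*q to the remainder.
  leading term r: no divisor's leading term divides it; move 5/4*r to the remainder.
  leading term 1: no divisor's leading term divides it; move 4/3 to the remainder.
  remainder -10/9*q + 5/4*r + 4/3 ≠ 0; add g_4 = -10/9*q + 5/4*r + 4/3 to the basis.

S(f_2,g_4): lcm = q*r. S = 9/8*r**2 + 1/2*q + 6/5*r.
  leading term r**2: no divisor's leading term divides it; move 9/8*r**2 to the remainder.
  leading term q: subtract (-9/20)·g_4 from 1/2*q + 6/5*r → 141/80*r + 3/5
  leading term r: no divisor's leading term divides it; move 141/80*r to the remainder.
  leading term 1: no divisor's leading term divides it; move 3/5 to the remainder.
  remainder 9/8*r**2 + 141/80*r + 3/5 ≠ 0; add g_5 = 9/8*r**2 + 141/80*r + 3/5 to the basis.

The other S-polynomials (S(f_1,f_2), S(f_2,f_3), S(f_1,g_4), S(f_3,g_4), S(f_1,g_5), S(f_2,g_5), S(f_3,g_5), S(g_4,g_5)) all reduce to 0 modulo the current basis, so we have a Gröbner basis.
Inter-reduce: drop elements whose leading term is divisible by another's, tail-reduce, and make monic.

G = {r**2 + 47/30*r + 8/15, p + 1, q - 9/8*r - 6/5}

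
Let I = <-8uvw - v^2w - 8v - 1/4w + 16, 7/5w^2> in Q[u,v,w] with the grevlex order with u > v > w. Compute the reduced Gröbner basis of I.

f_1 = -8uvw - v^2w - 8v - 1/4w + 16, LT = uvw.
f_2 = 7/5w^2, LT = w^2.

S(f_1,f_2): lcm = uvw^2. S = 1/8v^2w^2 + vw + 1/32w^2 - 2w.
  reduce S modulo (f_1, f_2):
  remainder vw - 2w ≠ 0; add g_3 = vw - 2w to the basis.

S(f_1,g_3): lcm = uvw. S = 1/8v^2w + 2uw + v + 1/32w - 2.
  reduce S modulo (f_1, f_2, g_3):
  remainder 2uw + v + 17/32w - 2 ≠ 0; add g_4 = 2uw + v + 17/32w - 2 to the basis.

S(f_1,g_4): lcm = uvw. S = 1/8v^2w - 1/2v^2 - 17/64vw + 2v + 1/32w - 2.
  reduce S modulo (f_1, f_2, g_3, g_4):
  remainder -1/2v^2 + 2v - 2 ≠ 0; add g_5 = -1/2v^2 + 2v - 2 to the basis.

The other S-polynomials (S(f_2,g_3), S(f_2,g_4), S(g_3,g_4), S(f_1,g_5), S(f_2,g_5), S(g_3,g_5), S(g_4,g_5)) all reduce to 0 modulo the current basis, so we have a Gröbner basis.
Inter-reduce: drop elements whose leading term is divisible by another's, tail-reduce, and make monic.

G = {v^2 - 4v + 4, uw + 1/2v + 17/64w - 1, vw - 2w, w^2}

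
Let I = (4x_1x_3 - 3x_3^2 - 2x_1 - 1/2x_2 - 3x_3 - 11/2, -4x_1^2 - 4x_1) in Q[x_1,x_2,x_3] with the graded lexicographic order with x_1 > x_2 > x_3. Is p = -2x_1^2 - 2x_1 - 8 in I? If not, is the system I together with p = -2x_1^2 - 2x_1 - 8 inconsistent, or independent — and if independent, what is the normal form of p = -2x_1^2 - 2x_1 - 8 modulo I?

Adjoining -2x_1^2 - 2x_1 - 8 makes the ideal the whole ring: the system is inconsistent.

First compute the reduced Gröbner basis of I by Buchberger's algorithm.
f_1 = 4x_1x_3 - 3x_3^2 - 2x_1 - 1/2x_2 - 3x_3 - 11/2, LT = x_1x_3.
f_2 = -4x_1^2 - 4x_1, LT = x_1^2.

S(f_1,f_2): lcm = x_1^2x_3. S = -3/4x_1x_3^2 - 1/2x_1^2 - 1/8x_1x_2 - 7/4x_1x_3 - 11/8x_1.
  leading term x_1x_3^2: subtract (-3/16x_3)·f_1 from -3/4x_1x_3^2 - 1/2x_1^2 - 1/8x_1x_2 - 7/4x_1x_3 - 11/8x_1 → -9/16x_3^3 - 1/2x_1^2 - 1/8x_1x_2 - 17/8x_1x_3 - 3/32x_2x_3 - 9/16x_3^2 - 11/8x_1 - 33/32x_3
  leading term x_3^3: no divisor's leading term divides it; move -9/16x_3^3 to the remainder.
  leading term x_1^2: subtract (1/8)·f_2 from -1/2x_1^2 - 1/8x_1x_2 - 17/8x_1x_3 - 3/32x_2x_3 - 9/16x_3^2 - 11/8x_1 - 33/32x_3 → -1/8x_1x_2 - 17/8x_1x_3 - 3/32x_2x_3 - 9/16x_3^2 - 7/8x_1 - 33/32x_3
  leading term x_1x_2: no divisor's leading term divides it; move -1/8x_1x_2 to the remainder.
  leading term x_1x_3: subtract (-17/32)·f_1 from -17/8x_1x_3 - 3/32x_2x_3 - 9/16x_3^2 - 7/8x_1 - 33/32x_3 → -3/32x_2x_3 - 69/32x_3^2 - 31/16x_1 - 17/64x_2 - 21/8x_3 - 187/64
  leading term x_2x_3: no divisor's leading term divides it; move -3/32x_2x_3 to the remainder.
  leading term x_3^2: no divisor's leading term divides it; move -69/32x_3^2 to the remainder.
  leading term x_1: no divisor's leading term divides it; move -31/16x_1 to the remainder.
  leading term x_2: no divisor's leading term divides it; move -17/64x_2 to the remainder.
  leading term x_3: no divisor's leading term divides it; move -21/8x_3 to the remainder.
  leading term 1: no divisor's leading term divides it; move -187/64 to the remainder.
  remainder -9/16x_3^3 - 1/8x_1x_2 - 3/32x_2x_3 - 69/32x_3^2 - 31/16x_1 - 17/64x_2 - 21/8x_3 - 187/64 ≠ 0; add h_3 = -9/16x_3^3 - 1/8x_1x_2 - 3/32x_2x_3 - 69/32x_3^2 - 31/16x_1 - 17/64x_2 - 21/8x_3 - 187/64 to the basis.

The other S-polynomials (S(f_1,h_3), S(f_2,h_3)) all reduce to 0 modulo the current basis, so we have a Gröbner basis.
Inter-reduce: drop elements whose leading term is divisible by another's, tail-reduce, and make monic.
Reduced Gröbner basis: {x_3^3 + 2/9x_1x_2 + 1/6x_2x_3 + 23/6x_3^2 + 31/9x_1 + 17/36x_2 + 14/3x_3 + 187/36, x_1^2 + x_1, x_1x_3 - 3/4x_3^2 - 1/2x_1 - 1/8x_2 - 3/4x_3 - 11/8}.
Label its elements g_1 = x_3^3 + 2/9x_1x_2 + 1/6x_2x_3 + 23/6x_3^2 + 31/9x_1 + 17/36x_2 + 14/3x_3 + 187/36, g_2 = x_1^2 + x_1, g_3 = x_1x_3 - 3/4x_3^2 - 1/2x_1 - 1/8x_2 - 3/4x_3 - 11/8.

Reduce p = -2x_1^2 - 2x_1 - 8 modulo G:
  leading term x_1^2: subtract (-2)·g_2 from -2x_1^2 - 2x_1 - 8 → -8
  leading term 1: no divisor's leading term divides it; move -8 to the remainder.
  normal form = -8.
The normal form is nonzero, so p ∉ I. Since p minus its normal form lies in I, I + (p) = I + (r) where r = -8; decide whether this ideal is the whole ring.
Here r = -8 is a nonzero constant, hence a unit: 1 ∈ I + (p), the Gröbner basis of I + (p) is {1}, and the enlarged system has no common solution — adjoining p is inconsistent.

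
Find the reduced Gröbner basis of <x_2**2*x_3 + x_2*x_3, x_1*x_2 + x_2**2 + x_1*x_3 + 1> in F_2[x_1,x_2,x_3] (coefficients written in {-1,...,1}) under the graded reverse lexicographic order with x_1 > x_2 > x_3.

G = {x_1*x_3**3 + x_1*x_3**2 + x_2*x_3**2 + x_2*x_3 + x_3**2 + x_3, x_2**2*x_3 + x_2*x_3, x_1*x_2 + x_2**2 + x_1*x_3 + 1}

f_1 = x_2**2*x_3 + x_2*x_3, LT = x_2**2*x_3.
f_2 = x_1*x_2 + x_2**2 + x_1*x_3 + 1, LT = x_1*x_2.

S(f_1,f_2): lcm = x_1*x_2**2*x_3. S = x_2**3*x_3 + x_1*x_2*x_3**2 + x_1*x_2*x_3 + x_2*x_3.
  leading term x_2**3*x_3: subtract (x_2)·f_1 from x_2**3*x_3 + x_1*x_2*x_3**2 + x_1*x_2*x_3 + x_2*x_3 → x_1*x_2*x_3**2 + x_1*x_2*x_3 + x_2**2*x_3 + x_2*x_3
  leading term x_1*x_2*x_3**2: subtract (x_3**2)·f_2 from x_1*x_2*x_3**2 + x_1*x_2*x_3 + x_2**2*x_3 + x_2*x_3 → x_2**2*x_3**2 + x_1*x_3**3 + x_1*x_2*x_3 + x_2**2*x_3 + x_2*x_3 + x_3**2
  leading term x_2**2*x_3**2: subtract (x_3)·f_1 from x_2**2*x_3**2 + x_1*x_3**3 + x_1*x_2*x_3 + x_2**2*x_3 + x_2*x_3 + x_3**2 → x_1*x_3**3 + x_1*x_2*x_3 + x_2**2*x_3 + x_2*x_3**2 + x_2*x_3 + x_3**2
  leading term x_1*x_3**3: no divisor's leading term divides it; move x_1*x_3**3 to the remainder.
  leading term x_1*x_2*x_3: subtract (x_3)·f_2 from x_1*x_2*x_3 + x_2**2*x_3 + x_2*x_3**2 + x_2*x_3 + x_3**2 → x_1*x_3**2 + x_2*x_3**2 + x_2*x_3 + x_3**2 + x_3
  leading term x_1*x_3**2: no divisor's leading term divides it; move x_1*x_3**2 to the remainder.
  leading term x_2*x_3**2: no divisor's leading term divides it; move x_2*x_3**2 to the remainder.
  leading term x_2*x_3: no divisor's leading term divides it; move x_2*x_3 to the remainder.
  leading term x_3**2: no divisor's leading term divides it; move x_3**2 to the remainder.
  leading term x_3: no divisor's leading term divides it; move x_3 to the remainder.
  remainder x_1*x_3**3 + x_1*x_3**2 + x_2*x_3**2 + x_2*x_3 + x_3**2 + x_3 ≠ 0; add g_3 = x_1*x_3**3 + x_1*x_3**2 + x_2*x_3**2 + x_2*x_3 + x_3**2 + x_3 to the basis.

The other S-polynomials (S(f_1,g_3), S(f_2,g_3)) all reduce to 0 modulo the current basis, so we have a Gröbner basis.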